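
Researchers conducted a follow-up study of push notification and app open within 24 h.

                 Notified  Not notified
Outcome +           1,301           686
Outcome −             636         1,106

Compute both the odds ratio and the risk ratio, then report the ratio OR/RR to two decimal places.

1.88

Reading the table with exposure as columns: a = 1301 (Notified, case), b = 636 (Notified, non-case), c = 686 (Not notified, case), d = 1106.
OR = (1301·1106)/(636·686) = 1438906/436296 = 3.29800
Risk in exposed = 1301/1937 = 0.67166; risk in unexposed = 686/1792 = 0.38281; RR = 1.75453
OR/RR = 3.29800 / 1.75453 = 1.87970
The outcome is not rare, so the OR lies further from 1 than the RR.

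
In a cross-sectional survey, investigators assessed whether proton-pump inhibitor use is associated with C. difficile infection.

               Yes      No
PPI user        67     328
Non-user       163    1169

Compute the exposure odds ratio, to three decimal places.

Cells: a = 67, b = 328, c = 163, d = 1169.
OR = (a·d)/(b·c) = (67 × 1169) / (328 × 163) = 78323 / 53464 = 1.46497
The odds of C. difficile infection are about 1.46 times as high in the ppi user group.

1.465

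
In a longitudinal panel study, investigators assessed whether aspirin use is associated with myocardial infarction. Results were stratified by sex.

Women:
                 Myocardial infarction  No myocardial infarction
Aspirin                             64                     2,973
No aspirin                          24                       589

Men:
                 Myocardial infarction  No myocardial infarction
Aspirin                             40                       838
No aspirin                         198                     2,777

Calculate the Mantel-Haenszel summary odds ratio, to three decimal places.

OR_MH = Σ(aᵢdᵢ/nᵢ) / Σ(bᵢcᵢ/nᵢ), where nᵢ is the stratum total.
Stratum 1 (Women): n = 3650; a·d/n = 64·589/3650 = 10.3277; b·c/n = 2973·24/3650 = 19.5485
Stratum 2 (Men): n = 3853; a·d/n = 40·2777/3853 = 28.8295; b·c/n = 838·198/3853 = 43.0636
OR_MH = (10.3277 + 28.8295) / (19.5485 + 43.0636) = 39.1572 / 62.6121 = 0.62539

0.625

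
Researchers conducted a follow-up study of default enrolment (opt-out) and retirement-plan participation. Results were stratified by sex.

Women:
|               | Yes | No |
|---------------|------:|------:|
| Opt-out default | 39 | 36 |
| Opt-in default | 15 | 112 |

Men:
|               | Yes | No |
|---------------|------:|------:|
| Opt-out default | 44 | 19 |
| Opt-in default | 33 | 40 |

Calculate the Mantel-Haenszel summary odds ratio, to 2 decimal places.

OR_MH = Σ(aᵢdᵢ/nᵢ) / Σ(bᵢcᵢ/nᵢ), where nᵢ is the stratum total.
Stratum 1 (Women): n = 202; a·d/n = 39·112/202 = 21.6238; b·c/n = 36·15/202 = 2.6733
Stratum 2 (Men): n = 136; a·d/n = 44·40/136 = 12.9412; b·c/n = 19·33/136 = 4.6103
OR_MH = (21.6238 + 12.9412) / (2.6733 + 4.6103) = 34.5649 / 7.2836 = 4.74561

4.75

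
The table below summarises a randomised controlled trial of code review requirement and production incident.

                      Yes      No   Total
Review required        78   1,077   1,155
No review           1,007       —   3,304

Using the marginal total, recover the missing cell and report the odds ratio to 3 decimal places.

The missing cell is in the unexposed row: 3304 − 1007 = 2297.
So a = 78, b = 1077, c = 1007, d = 2297.
OR = (a·d)/(b·c) = (78 × 2297) / (1077 × 1007) = 179166 / 1084539 = 0.16520

0.165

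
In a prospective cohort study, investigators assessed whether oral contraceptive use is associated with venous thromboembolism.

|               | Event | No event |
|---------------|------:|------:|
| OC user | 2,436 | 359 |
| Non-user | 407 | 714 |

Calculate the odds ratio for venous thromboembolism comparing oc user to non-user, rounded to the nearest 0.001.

11.904

Cells: a = 2436, b = 359, c = 407, d = 714.
OR = (a·d)/(b·c) = (2436 × 714) / (359 × 407) = 1739304 / 146113 = 11.90383
The odds of venous thromboembolism are about 11.90 times as high in the oc user group.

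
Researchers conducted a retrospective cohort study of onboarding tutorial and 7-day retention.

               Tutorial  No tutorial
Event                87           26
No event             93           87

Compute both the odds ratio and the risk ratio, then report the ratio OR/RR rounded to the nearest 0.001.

Reading the table with exposure as columns: a = 87 (Tutorial, case), b = 93 (Tutorial, non-case), c = 26 (No tutorial, case), d = 87.
OR = (87·87)/(93·26) = 7569/2418 = 3.13027
Risk in exposed = 87/180 = 0.48333; risk in unexposed = 26/113 = 0.23009; RR = 2.10064
OR/RR = 3.13027 / 2.10064 = 1.49015
The outcome is not rare, so the OR lies further from 1 than the RR.

1.490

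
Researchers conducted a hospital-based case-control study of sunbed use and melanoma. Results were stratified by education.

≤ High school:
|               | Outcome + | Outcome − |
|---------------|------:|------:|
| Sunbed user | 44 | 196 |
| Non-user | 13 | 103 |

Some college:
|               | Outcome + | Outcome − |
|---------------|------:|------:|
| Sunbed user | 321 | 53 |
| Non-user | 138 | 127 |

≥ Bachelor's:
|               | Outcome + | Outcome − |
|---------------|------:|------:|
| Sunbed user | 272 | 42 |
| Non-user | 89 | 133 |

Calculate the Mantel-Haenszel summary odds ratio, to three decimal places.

5.631

OR_MH = Σ(aᵢdᵢ/nᵢ) / Σ(bᵢcᵢ/nᵢ), where nᵢ is the stratum total.
Stratum 1 (≤ High school): n = 356; a·d/n = 44·103/356 = 12.7303; b·c/n = 196·13/356 = 7.1573
Stratum 2 (Some college): n = 639; a·d/n = 321·127/639 = 63.7981; b·c/n = 53·138/639 = 11.4460
Stratum 3 (≥ Bachelor's): n = 536; a·d/n = 272·133/536 = 67.4925; b·c/n = 42·89/536 = 6.9739
OR_MH = (12.7303 + 63.7981 + 67.4925) / (7.1573 + 11.4460 + 6.9739) = 144.0210 / 25.5772 = 5.63084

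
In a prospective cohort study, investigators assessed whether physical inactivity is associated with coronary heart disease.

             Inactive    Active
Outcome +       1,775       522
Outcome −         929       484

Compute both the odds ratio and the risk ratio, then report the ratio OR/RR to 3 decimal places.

Reading the table with exposure as columns: a = 1775 (Inactive, case), b = 929 (Inactive, non-case), c = 522 (Active, case), d = 484.
OR = (1775·484)/(929·522) = 859100/484938 = 1.77157
Risk in exposed = 1775/2704 = 0.65643; risk in unexposed = 522/1006 = 0.51889; RR = 1.26508
OR/RR = 1.77157 / 1.26508 = 1.40036
The outcome is not rare, so the OR lies further from 1 than the RR.

1.400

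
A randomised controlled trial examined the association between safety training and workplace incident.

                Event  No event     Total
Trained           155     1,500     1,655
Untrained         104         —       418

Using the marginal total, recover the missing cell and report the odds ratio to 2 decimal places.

The missing cell is in the unexposed row: 418 − 104 = 314.
So a = 155, b = 1500, c = 104, d = 314.
OR = (a·d)/(b·c) = (155 × 314) / (1500 × 104) = 48670 / 156000 = 0.31199

0.31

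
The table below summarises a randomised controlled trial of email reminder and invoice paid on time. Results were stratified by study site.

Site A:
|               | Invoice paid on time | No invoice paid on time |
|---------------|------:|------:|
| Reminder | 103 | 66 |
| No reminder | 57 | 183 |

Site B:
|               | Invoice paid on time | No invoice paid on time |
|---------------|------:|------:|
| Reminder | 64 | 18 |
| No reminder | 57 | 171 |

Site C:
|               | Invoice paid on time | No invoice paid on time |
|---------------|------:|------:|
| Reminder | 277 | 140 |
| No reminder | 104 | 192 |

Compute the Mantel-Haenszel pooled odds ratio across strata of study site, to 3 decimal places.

OR_MH = Σ(aᵢdᵢ/nᵢ) / Σ(bᵢcᵢ/nᵢ), where nᵢ is the stratum total.
Stratum 1 (Site A): n = 409; a·d/n = 103·183/409 = 46.0856; b·c/n = 66·57/409 = 9.1980
Stratum 2 (Site B): n = 310; a·d/n = 64·171/310 = 35.3032; b·c/n = 18·57/310 = 3.3097
Stratum 3 (Site C): n = 713; a·d/n = 277·192/713 = 74.5919; b·c/n = 140·104/713 = 20.4208
OR_MH = (46.0856 + 35.3032 + 74.5919) / (9.1980 + 3.3097 + 20.4208) = 155.9807 / 32.9285 = 4.73695

4.737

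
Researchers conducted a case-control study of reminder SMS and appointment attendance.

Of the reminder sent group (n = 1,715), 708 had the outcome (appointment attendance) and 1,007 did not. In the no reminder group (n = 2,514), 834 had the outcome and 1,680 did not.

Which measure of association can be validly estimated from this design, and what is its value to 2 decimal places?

From the description: a = 708, b = 1007, c = 834, d = 1680.
This is a case-control study: participants were sampled on outcome status, so risks in the source population cannot be estimated directly — relative risk is not valid here. The odds ratio is the appropriate measure.
OR = (a·d)/(b·c) = (708 × 1680) / (1007 × 834) = 1189440 / 839838 = 1.41627

1.42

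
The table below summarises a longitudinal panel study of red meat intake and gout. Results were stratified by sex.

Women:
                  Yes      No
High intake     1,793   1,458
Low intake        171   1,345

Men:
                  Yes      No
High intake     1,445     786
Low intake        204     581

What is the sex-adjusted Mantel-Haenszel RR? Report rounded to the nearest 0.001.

3.537

RR_MH = Σ(aᵢ·n₀ᵢ/nᵢ) / Σ(cᵢ·n₁ᵢ/nᵢ), with n₁ᵢ = aᵢ+bᵢ (exposed), n₀ᵢ = cᵢ+dᵢ (unexposed), nᵢ = n₁ᵢ+n₀ᵢ.
Stratum 1 (Women): n₁ = 3251, n₀ = 1516, n = 4767; a·n₀/n = 1793·1516/4767 = 570.2094; c·n₁/n = 171·3251/4767 = 116.6186
Stratum 2 (Men): n₁ = 2231, n₀ = 785, n = 3016; a·n₀/n = 1445·785/3016 = 376.1025; c·n₁/n = 204·2231/3016 = 150.9032
RR_MH = (570.2094 + 376.1025) / (116.6186 + 150.9032) = 946.3118 / 267.5218 = 3.53733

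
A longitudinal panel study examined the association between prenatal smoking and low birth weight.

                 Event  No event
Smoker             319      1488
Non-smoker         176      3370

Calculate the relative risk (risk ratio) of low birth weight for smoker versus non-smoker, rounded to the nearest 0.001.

Cells: a = 319, b = 1488, c = 176, d = 3370.
Risk in exposed = 319/1807 = 0.17654; risk in unexposed = 176/3546 = 0.04963.
RR = 0.17654 / 0.04963 = 3.55679
The risk among the exposed is 3.56 times that among the unexposed.

3.557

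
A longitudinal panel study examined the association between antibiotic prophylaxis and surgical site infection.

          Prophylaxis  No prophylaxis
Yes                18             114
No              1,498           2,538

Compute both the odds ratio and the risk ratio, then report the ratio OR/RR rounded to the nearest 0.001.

0.969

Reading the table with exposure as columns: a = 18 (Prophylaxis, case), b = 1498 (Prophylaxis, non-case), c = 114 (No prophylaxis, case), d = 2538.
OR = (18·2538)/(1498·114) = 45684/170772 = 0.26751
Risk in exposed = 18/1516 = 0.01187; risk in unexposed = 114/2652 = 0.04299; RR = 0.27621
OR/RR = 0.26751 / 0.27621 = 0.96851
The outcome is rare in both groups, so OR ≈ RR (ratio near 1).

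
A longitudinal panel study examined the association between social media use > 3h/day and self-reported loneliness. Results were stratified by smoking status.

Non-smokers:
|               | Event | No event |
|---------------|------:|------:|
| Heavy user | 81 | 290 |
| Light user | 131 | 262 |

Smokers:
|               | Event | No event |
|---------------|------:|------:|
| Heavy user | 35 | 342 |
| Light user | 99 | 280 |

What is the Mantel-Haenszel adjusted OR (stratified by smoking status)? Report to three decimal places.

OR_MH = Σ(aᵢdᵢ/nᵢ) / Σ(bᵢcᵢ/nᵢ), where nᵢ is the stratum total.
Stratum 1 (Non-smokers): n = 764; a·d/n = 81·262/764 = 27.7775; b·c/n = 290·131/764 = 49.7251
Stratum 2 (Smokers): n = 756; a·d/n = 35·280/756 = 12.9630; b·c/n = 342·99/756 = 44.7857
OR_MH = (27.7775 + 12.9630) / (49.7251 + 44.7857) = 40.7404 / 94.5108 = 0.43107

0.431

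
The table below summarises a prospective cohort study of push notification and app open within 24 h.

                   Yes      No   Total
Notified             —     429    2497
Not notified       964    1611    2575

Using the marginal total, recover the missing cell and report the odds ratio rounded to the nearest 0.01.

8.06

The missing cell is in the exposed row: 2497 − 429 = 2068.
So a = 2068, b = 429, c = 964, d = 1611.
OR = (a·d)/(b·c) = (2068 × 1611) / (429 × 964) = 3331548 / 413556 = 8.05586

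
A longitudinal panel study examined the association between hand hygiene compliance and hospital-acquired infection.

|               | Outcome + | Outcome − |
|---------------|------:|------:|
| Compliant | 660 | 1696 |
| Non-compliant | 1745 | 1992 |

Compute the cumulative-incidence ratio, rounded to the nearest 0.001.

Cells: a = 660, b = 1696, c = 1745, d = 1992.
Risk in exposed = 660/2356 = 0.28014; risk in unexposed = 1745/3737 = 0.46695.
RR = 0.28014 / 0.46695 = 0.59992
The risk is 40% lower among the exposed than among the unexposed.

0.600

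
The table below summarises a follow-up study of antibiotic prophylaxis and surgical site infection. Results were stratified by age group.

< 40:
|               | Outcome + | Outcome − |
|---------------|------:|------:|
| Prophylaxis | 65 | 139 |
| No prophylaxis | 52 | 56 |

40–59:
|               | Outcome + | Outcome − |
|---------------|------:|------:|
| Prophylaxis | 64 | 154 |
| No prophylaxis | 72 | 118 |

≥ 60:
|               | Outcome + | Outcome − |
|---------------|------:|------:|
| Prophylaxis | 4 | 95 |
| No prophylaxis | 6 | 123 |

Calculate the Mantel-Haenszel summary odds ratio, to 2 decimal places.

0.61

OR_MH = Σ(aᵢdᵢ/nᵢ) / Σ(bᵢcᵢ/nᵢ), where nᵢ is the stratum total.
Stratum 1 (< 40): n = 312; a·d/n = 65·56/312 = 11.6667; b·c/n = 139·52/312 = 23.1667
Stratum 2 (40–59): n = 408; a·d/n = 64·118/408 = 18.5098; b·c/n = 154·72/408 = 27.1765
Stratum 3 (≥ 60): n = 228; a·d/n = 4·123/228 = 2.1579; b·c/n = 95·6/228 = 2.5000
OR_MH = (11.6667 + 18.5098 + 2.1579) / (23.1667 + 27.1765 + 2.5000) = 32.3344 / 52.8431 = 0.61189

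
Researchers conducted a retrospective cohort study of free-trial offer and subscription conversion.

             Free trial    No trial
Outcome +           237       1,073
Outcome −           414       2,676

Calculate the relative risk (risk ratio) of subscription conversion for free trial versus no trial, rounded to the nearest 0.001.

1.272

Reading the table with exposure as columns: a = 237 (Free trial, case), b = 414 (Free trial, non-case), c = 1073 (No trial, case), d = 2676.
Risk in exposed = 237/651 = 0.36406; risk in unexposed = 1073/3749 = 0.28621.
RR = 0.36406 / 0.28621 = 1.27199
The risk among the exposed is 1.27 times that among the unexposed.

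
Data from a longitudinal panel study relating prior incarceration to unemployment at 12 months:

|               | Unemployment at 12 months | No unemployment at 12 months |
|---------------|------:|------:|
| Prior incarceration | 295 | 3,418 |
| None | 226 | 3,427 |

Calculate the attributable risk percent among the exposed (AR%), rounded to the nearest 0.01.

Cells: a = 295, b = 3418, c = 226, d = 3427.
Risk in exposed = 295/3713 = 0.07945; risk in unexposed = 226/3653 = 0.06187.
RR = 0.07945/0.06187 = 1.28422
AR% = (RR − 1)/RR × 100 = (1.28422 − 1)/1.28422 × 100 = 22.1315%

22.13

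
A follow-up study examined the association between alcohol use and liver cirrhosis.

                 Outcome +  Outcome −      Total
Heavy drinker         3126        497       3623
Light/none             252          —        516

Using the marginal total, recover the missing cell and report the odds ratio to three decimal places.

6.589

The missing cell is in the unexposed row: 516 − 252 = 264.
So a = 3126, b = 497, c = 252, d = 264.
OR = (a·d)/(b·c) = (3126 × 264) / (497 × 252) = 825264 / 125244 = 6.58925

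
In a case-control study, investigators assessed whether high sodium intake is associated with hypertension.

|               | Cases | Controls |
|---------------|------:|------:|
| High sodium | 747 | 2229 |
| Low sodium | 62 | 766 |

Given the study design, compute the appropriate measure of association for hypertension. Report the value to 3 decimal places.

Cells: a = 747, b = 2229, c = 62, d = 766.
This is a case-control study: participants were sampled on outcome status, so risks in the source population cannot be estimated directly — relative risk is not valid here. The odds ratio is the appropriate measure.
OR = (a·d)/(b·c) = (747 × 766) / (2229 × 62) = 572202 / 138198 = 4.14045

4.140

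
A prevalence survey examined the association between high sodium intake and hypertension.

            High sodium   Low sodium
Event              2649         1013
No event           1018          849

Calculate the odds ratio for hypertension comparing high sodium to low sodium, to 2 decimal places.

Reading the table with exposure as columns: a = 2649 (High sodium, case), b = 1018 (High sodium, non-case), c = 1013 (Low sodium, case), d = 849.
OR = (a·d)/(b·c) = (2649 × 849) / (1018 × 1013) = 2249001 / 1031234 = 2.18088
The odds of hypertension are about 2.18 times as high in the high sodium group.

2.18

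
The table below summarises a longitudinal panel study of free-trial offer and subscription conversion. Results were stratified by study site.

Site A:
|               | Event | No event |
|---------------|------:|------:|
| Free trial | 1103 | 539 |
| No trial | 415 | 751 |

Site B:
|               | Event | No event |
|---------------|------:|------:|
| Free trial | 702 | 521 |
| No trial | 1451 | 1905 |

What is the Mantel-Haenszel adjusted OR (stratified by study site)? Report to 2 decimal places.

2.40

OR_MH = Σ(aᵢdᵢ/nᵢ) / Σ(bᵢcᵢ/nᵢ), where nᵢ is the stratum total.
Stratum 1 (Site A): n = 2808; a·d/n = 1103·751/2808 = 294.9975; b·c/n = 539·415/2808 = 79.6599
Stratum 2 (Site B): n = 4579; a·d/n = 702·1905/4579 = 292.0528; b·c/n = 521·1451/4579 = 165.0952
OR_MH = (294.9975 + 292.0528) / (79.6599 + 165.0952) = 587.0504 / 244.7551 = 2.39852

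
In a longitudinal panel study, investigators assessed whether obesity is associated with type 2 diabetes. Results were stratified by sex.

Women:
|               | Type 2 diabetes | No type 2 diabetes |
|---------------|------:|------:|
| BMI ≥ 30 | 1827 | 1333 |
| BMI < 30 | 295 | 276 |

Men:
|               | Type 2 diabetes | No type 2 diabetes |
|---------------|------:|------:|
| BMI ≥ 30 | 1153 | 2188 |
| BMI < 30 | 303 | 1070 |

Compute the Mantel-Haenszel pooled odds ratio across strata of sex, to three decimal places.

1.613

OR_MH = Σ(aᵢdᵢ/nᵢ) / Σ(bᵢcᵢ/nᵢ), where nᵢ is the stratum total.
Stratum 1 (Women): n = 3731; a·d/n = 1827·276/3731 = 135.1520; b·c/n = 1333·295/3731 = 105.3967
Stratum 2 (Men): n = 4714; a·d/n = 1153·1070/4714 = 261.7119; b·c/n = 2188·303/4714 = 140.6373
OR_MH = (135.1520 + 261.7119) / (105.3967 + 140.6373) = 396.8639 / 246.0339 = 1.61305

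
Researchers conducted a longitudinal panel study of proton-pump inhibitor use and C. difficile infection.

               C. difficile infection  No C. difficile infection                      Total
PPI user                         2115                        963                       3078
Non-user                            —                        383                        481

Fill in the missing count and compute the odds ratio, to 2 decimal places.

8.58

The missing cell is in the unexposed row: 481 − 383 = 98.
So a = 2115, b = 963, c = 98, d = 383.
OR = (a·d)/(b·c) = (2115 × 383) / (963 × 98) = 810045 / 94374 = 8.58335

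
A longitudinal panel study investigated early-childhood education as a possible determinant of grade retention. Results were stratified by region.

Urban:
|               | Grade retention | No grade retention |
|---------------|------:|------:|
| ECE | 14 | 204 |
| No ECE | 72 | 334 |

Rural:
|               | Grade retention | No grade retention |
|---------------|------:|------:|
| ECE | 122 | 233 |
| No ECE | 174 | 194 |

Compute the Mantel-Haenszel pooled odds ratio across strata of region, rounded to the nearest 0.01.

OR_MH = Σ(aᵢdᵢ/nᵢ) / Σ(bᵢcᵢ/nᵢ), where nᵢ is the stratum total.
Stratum 1 (Urban): n = 624; a·d/n = 14·334/624 = 7.4936; b·c/n = 204·72/624 = 23.5385
Stratum 2 (Rural): n = 723; a·d/n = 122·194/723 = 32.7358; b·c/n = 233·174/723 = 56.0747
OR_MH = (7.4936 + 32.7358) / (23.5385 + 56.0747) = 40.2294 / 79.6132 = 0.50531

0.51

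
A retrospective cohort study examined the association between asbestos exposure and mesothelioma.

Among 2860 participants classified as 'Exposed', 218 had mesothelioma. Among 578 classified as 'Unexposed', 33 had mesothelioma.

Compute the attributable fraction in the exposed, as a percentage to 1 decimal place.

25.1

From the description: a = 218, b = 2642, c = 33, d = 545.
Risk in exposed = 218/2860 = 0.07622; risk in unexposed = 33/578 = 0.05709.
RR = 0.07622/0.05709 = 1.33507
AR% = (RR − 1)/RR × 100 = (1.33507 − 1)/1.33507 × 100 = 25.0976%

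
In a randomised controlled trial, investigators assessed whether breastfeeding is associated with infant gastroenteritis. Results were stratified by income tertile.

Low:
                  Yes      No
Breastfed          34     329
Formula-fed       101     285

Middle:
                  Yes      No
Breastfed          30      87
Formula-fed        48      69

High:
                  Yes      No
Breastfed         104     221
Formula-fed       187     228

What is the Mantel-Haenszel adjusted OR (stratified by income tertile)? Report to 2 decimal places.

0.46

OR_MH = Σ(aᵢdᵢ/nᵢ) / Σ(bᵢcᵢ/nᵢ), where nᵢ is the stratum total.
Stratum 1 (Low): n = 749; a·d/n = 34·285/749 = 12.9372; b·c/n = 329·101/749 = 44.3645
Stratum 2 (Middle): n = 234; a·d/n = 30·69/234 = 8.8462; b·c/n = 87·48/234 = 17.8462
Stratum 3 (High): n = 740; a·d/n = 104·228/740 = 32.0432; b·c/n = 221·187/740 = 55.8473
OR_MH = (12.9372 + 8.8462 + 32.0432) / (44.3645 + 17.8462 + 55.8473) = 53.8266 / 118.0579 = 0.45593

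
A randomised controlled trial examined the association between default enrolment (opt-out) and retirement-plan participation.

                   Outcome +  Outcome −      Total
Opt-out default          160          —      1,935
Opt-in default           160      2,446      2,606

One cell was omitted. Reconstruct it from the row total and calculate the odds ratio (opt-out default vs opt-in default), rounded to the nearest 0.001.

1.378

The missing cell is in the exposed row: 1935 − 160 = 1775.
So a = 160, b = 1775, c = 160, d = 2446.
OR = (a·d)/(b·c) = (160 × 2446) / (1775 × 160) = 391360 / 284000 = 1.37803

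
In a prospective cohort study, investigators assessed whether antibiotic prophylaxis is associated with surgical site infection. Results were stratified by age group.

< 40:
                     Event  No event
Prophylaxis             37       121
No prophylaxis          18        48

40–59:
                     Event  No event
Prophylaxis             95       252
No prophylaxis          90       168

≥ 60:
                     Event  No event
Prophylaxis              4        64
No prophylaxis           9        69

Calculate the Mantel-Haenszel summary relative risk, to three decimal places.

0.782

RR_MH = Σ(aᵢ·n₀ᵢ/nᵢ) / Σ(cᵢ·n₁ᵢ/nᵢ), with n₁ᵢ = aᵢ+bᵢ (exposed), n₀ᵢ = cᵢ+dᵢ (unexposed), nᵢ = n₁ᵢ+n₀ᵢ.
Stratum 1 (< 40): n₁ = 158, n₀ = 66, n = 224; a·n₀/n = 37·66/224 = 10.9018; c·n₁/n = 18·158/224 = 12.6964
Stratum 2 (40–59): n₁ = 347, n₀ = 258, n = 605; a·n₀/n = 95·258/605 = 40.5124; c·n₁/n = 90·347/605 = 51.6198
Stratum 3 (≥ 60): n₁ = 68, n₀ = 78, n = 146; a·n₀/n = 4·78/146 = 2.1370; c·n₁/n = 9·68/146 = 4.1918
RR_MH = (10.9018 + 40.5124 + 2.1370) / (12.6964 + 51.6198 + 4.1918) = 53.5512 / 68.5080 = 0.78168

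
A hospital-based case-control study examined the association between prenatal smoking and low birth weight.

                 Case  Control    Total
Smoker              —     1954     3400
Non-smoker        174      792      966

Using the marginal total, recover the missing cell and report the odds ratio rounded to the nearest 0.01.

The missing cell is in the exposed row: 3400 − 1954 = 1446.
So a = 1446, b = 1954, c = 174, d = 792.
OR = (a·d)/(b·c) = (1446 × 792) / (1954 × 174) = 1145232 / 339996 = 3.36837

3.37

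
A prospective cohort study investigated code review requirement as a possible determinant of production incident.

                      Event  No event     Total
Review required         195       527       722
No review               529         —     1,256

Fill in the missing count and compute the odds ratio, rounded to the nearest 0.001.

The missing cell is in the unexposed row: 1256 − 529 = 727.
So a = 195, b = 527, c = 529, d = 727.
OR = (a·d)/(b·c) = (195 × 727) / (527 × 529) = 141765 / 278783 = 0.50851

0.509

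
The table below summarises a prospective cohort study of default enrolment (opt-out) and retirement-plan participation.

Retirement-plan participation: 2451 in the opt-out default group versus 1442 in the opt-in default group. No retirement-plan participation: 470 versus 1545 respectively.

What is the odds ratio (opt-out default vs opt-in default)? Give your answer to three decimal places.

From the description: a = 2451, b = 470, c = 1442, d = 1545.
OR = (a·d)/(b·c) = (2451 × 1545) / (470 × 1442) = 3786795 / 677740 = 5.58739
The odds of retirement-plan participation are about 5.59 times as high in the opt-out default group.

5.587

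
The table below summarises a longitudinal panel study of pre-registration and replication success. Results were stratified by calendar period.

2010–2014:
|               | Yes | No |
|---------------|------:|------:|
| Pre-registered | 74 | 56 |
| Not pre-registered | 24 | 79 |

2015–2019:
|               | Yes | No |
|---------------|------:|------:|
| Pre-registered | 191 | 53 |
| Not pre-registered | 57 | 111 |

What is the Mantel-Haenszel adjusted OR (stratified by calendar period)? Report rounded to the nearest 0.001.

5.843

OR_MH = Σ(aᵢdᵢ/nᵢ) / Σ(bᵢcᵢ/nᵢ), where nᵢ is the stratum total.
Stratum 1 (2010–2014): n = 233; a·d/n = 74·79/233 = 25.0901; b·c/n = 56·24/233 = 5.7682
Stratum 2 (2015–2019): n = 412; a·d/n = 191·111/412 = 51.4587; b·c/n = 53·57/412 = 7.3325
OR_MH = (25.0901 + 51.4587) / (5.7682 + 7.3325) = 76.5489 / 13.1008 = 5.84308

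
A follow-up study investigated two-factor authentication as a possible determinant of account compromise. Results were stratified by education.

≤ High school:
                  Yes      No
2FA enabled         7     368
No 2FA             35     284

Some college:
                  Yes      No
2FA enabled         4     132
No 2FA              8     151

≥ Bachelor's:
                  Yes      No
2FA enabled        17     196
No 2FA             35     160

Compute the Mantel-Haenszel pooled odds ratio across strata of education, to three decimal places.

OR_MH = Σ(aᵢdᵢ/nᵢ) / Σ(bᵢcᵢ/nᵢ), where nᵢ is the stratum total.
Stratum 1 (≤ High school): n = 694; a·d/n = 7·284/694 = 2.8646; b·c/n = 368·35/694 = 18.5591
Stratum 2 (Some college): n = 295; a·d/n = 4·151/295 = 2.0475; b·c/n = 132·8/295 = 3.5797
Stratum 3 (≥ Bachelor's): n = 408; a·d/n = 17·160/408 = 6.6667; b·c/n = 196·35/408 = 16.8137
OR_MH = (2.8646 + 2.0475 + 6.6667) / (18.5591 + 3.5797 + 16.8137) = 11.5787 / 38.9525 = 0.29725

0.297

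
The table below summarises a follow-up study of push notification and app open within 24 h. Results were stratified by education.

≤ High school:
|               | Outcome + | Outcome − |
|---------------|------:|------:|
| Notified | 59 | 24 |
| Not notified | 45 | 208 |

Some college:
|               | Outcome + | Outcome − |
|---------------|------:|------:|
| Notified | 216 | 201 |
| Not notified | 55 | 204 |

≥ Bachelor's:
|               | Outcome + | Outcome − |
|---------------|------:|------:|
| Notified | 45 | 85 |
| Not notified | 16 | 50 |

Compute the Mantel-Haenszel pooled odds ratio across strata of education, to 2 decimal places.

OR_MH = Σ(aᵢdᵢ/nᵢ) / Σ(bᵢcᵢ/nᵢ), where nᵢ is the stratum total.
Stratum 1 (≤ High school): n = 336; a·d/n = 59·208/336 = 36.5238; b·c/n = 24·45/336 = 3.2143
Stratum 2 (Some college): n = 676; a·d/n = 216·204/676 = 65.1834; b·c/n = 201·55/676 = 16.3536
Stratum 3 (≥ Bachelor's): n = 196; a·d/n = 45·50/196 = 11.4796; b·c/n = 85·16/196 = 6.9388
OR_MH = (36.5238 + 65.1834 + 11.4796) / (3.2143 + 16.3536 + 6.9388) = 113.1868 / 26.5066 = 4.27014

4.27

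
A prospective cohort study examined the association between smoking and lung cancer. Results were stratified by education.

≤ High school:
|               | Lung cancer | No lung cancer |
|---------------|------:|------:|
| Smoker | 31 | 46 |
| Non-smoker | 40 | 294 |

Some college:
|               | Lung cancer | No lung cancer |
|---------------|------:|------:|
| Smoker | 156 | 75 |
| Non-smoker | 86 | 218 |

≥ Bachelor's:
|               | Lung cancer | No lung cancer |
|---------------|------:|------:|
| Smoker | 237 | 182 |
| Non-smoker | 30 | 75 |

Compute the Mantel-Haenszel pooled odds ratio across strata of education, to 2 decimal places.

4.44

OR_MH = Σ(aᵢdᵢ/nᵢ) / Σ(bᵢcᵢ/nᵢ), where nᵢ is the stratum total.
Stratum 1 (≤ High school): n = 411; a·d/n = 31·294/411 = 22.1752; b·c/n = 46·40/411 = 4.4769
Stratum 2 (Some college): n = 535; a·d/n = 156·218/535 = 63.5664; b·c/n = 75·86/535 = 12.0561
Stratum 3 (≥ Bachelor's): n = 524; a·d/n = 237·75/524 = 33.9218; b·c/n = 182·30/524 = 10.4198
OR_MH = (22.1752 + 63.5664 + 33.9218) / (4.4769 + 12.0561 + 10.4198) = 119.6633 / 26.9528 = 4.43973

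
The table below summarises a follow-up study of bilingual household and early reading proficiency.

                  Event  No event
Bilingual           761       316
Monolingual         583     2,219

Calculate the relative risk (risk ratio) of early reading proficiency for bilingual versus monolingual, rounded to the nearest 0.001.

3.396

Cells: a = 761, b = 316, c = 583, d = 2219.
Risk in exposed = 761/1077 = 0.70659; risk in unexposed = 583/2802 = 0.20807.
RR = 0.70659 / 0.20807 = 3.39601
The risk among the exposed is 3.40 times that among the unexposed.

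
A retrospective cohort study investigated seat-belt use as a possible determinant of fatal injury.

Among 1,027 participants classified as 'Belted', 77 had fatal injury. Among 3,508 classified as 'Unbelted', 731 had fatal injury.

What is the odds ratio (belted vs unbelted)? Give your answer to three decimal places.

0.308

From the description: a = 77, b = 950, c = 731, d = 2777.
OR = (a·d)/(b·c) = (77 × 2777) / (950 × 731) = 213829 / 694450 = 0.30791
Exposure is associated with lower odds of fatal injury (OR = 0.31 < 1).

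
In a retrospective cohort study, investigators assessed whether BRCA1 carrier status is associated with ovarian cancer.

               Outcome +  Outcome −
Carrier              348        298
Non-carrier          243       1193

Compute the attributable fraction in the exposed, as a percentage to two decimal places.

Cells: a = 348, b = 298, c = 243, d = 1193.
Risk in exposed = 348/646 = 0.53870; risk in unexposed = 243/1436 = 0.16922.
RR = 0.53870/0.16922 = 3.18343
AR% = (RR − 1)/RR × 100 = (3.18343 − 1)/3.18343 × 100 = 68.5873%

68.59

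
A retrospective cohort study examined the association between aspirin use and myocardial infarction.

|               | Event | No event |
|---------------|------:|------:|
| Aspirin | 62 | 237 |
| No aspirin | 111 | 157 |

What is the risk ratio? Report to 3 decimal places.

0.501

Cells: a = 62, b = 237, c = 111, d = 157.
Risk in exposed = 62/299 = 0.20736; risk in unexposed = 111/268 = 0.41418.
RR = 0.20736 / 0.41418 = 0.50065
The risk is 50% lower among the exposed than among the unexposed.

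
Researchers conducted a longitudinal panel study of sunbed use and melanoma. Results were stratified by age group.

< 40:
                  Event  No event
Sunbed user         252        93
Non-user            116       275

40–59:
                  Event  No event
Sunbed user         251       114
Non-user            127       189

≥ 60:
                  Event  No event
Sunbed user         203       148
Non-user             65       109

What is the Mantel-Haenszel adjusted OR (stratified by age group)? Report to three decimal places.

OR_MH = Σ(aᵢdᵢ/nᵢ) / Σ(bᵢcᵢ/nᵢ), where nᵢ is the stratum total.
Stratum 1 (< 40): n = 736; a·d/n = 252·275/736 = 94.1576; b·c/n = 93·116/736 = 14.6576
Stratum 2 (40–59): n = 681; a·d/n = 251·189/681 = 69.6608; b·c/n = 114·127/681 = 21.2599
Stratum 3 (≥ 60): n = 525; a·d/n = 203·109/525 = 42.1467; b·c/n = 148·65/525 = 18.3238
OR_MH = (94.1576 + 69.6608 + 42.1467) / (14.6576 + 21.2599 + 18.3238) = 205.9651 / 54.2413 = 3.79720

3.797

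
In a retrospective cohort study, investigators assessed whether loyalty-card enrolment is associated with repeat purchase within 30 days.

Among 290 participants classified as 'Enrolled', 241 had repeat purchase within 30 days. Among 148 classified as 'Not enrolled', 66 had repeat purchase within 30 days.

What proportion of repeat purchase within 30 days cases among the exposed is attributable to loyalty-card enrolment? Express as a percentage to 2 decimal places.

46.34

From the description: a = 241, b = 49, c = 66, d = 82.
Risk in exposed = 241/290 = 0.83103; risk in unexposed = 66/148 = 0.44595.
RR = 0.83103/0.44595 = 1.86353
AR% = (RR − 1)/RR × 100 = (1.86353 − 1)/1.86353 × 100 = 46.3385%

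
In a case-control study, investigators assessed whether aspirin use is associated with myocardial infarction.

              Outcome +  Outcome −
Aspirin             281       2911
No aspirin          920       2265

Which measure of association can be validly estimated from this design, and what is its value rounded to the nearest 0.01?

Cells: a = 281, b = 2911, c = 920, d = 2265.
This is a case-control study: participants were sampled on outcome status, so risks in the source population cannot be estimated directly — relative risk is not valid here. The odds ratio is the appropriate measure.
OR = (a·d)/(b·c) = (281 × 2265) / (2911 × 920) = 636465 / 2678120 = 0.23765

0.24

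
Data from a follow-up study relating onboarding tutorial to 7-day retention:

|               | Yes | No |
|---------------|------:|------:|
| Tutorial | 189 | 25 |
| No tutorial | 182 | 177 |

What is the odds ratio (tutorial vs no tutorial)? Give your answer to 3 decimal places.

Cells: a = 189, b = 25, c = 182, d = 177.
OR = (a·d)/(b·c) = (189 × 177) / (25 × 182) = 33453 / 4550 = 7.35231
The odds of 7-day retention are about 7.35 times as high in the tutorial group.

7.352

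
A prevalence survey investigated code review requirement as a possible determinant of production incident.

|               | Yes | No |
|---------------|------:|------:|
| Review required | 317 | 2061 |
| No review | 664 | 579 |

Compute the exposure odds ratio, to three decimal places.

Cells: a = 317, b = 2061, c = 664, d = 579.
OR = (a·d)/(b·c) = (317 × 579) / (2061 × 664) = 183543 / 1368504 = 0.13412
Exposure is associated with lower odds of production incident (OR = 0.13 < 1).

0.134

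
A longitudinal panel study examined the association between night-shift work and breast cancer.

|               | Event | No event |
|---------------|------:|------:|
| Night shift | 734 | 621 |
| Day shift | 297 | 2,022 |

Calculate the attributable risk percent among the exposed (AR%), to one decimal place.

76.4

Cells: a = 734, b = 621, c = 297, d = 2022.
Risk in exposed = 734/1355 = 0.54170; risk in unexposed = 297/2319 = 0.12807.
RR = 0.54170/0.12807 = 4.22962
AR% = (RR − 1)/RR × 100 = (4.22962 − 1)/4.22962 × 100 = 76.3572%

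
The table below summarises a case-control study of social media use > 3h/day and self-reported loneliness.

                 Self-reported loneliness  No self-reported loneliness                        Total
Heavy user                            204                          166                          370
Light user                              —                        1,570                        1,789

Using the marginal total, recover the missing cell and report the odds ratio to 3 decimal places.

The missing cell is in the unexposed row: 1789 − 1570 = 219.
So a = 204, b = 166, c = 219, d = 1570.
OR = (a·d)/(b·c) = (204 × 1570) / (166 × 219) = 320280 / 36354 = 8.81003

8.810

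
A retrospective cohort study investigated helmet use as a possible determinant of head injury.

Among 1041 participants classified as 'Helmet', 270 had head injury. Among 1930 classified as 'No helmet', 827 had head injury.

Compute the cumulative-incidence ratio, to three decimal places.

0.605

From the description: a = 270, b = 771, c = 827, d = 1103.
Risk in exposed = 270/1041 = 0.25937; risk in unexposed = 827/1930 = 0.42850.
RR = 0.25937 / 0.42850 = 0.60529
The risk is 39% lower among the exposed than among the unexposed.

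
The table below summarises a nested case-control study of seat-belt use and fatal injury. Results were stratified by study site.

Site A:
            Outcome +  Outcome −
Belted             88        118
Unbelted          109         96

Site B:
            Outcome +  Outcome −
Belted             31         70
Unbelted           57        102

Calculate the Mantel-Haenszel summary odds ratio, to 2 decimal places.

OR_MH = Σ(aᵢdᵢ/nᵢ) / Σ(bᵢcᵢ/nᵢ), where nᵢ is the stratum total.
Stratum 1 (Site A): n = 411; a·d/n = 88·96/411 = 20.5547; b·c/n = 118·109/411 = 31.2944
Stratum 2 (Site B): n = 260; a·d/n = 31·102/260 = 12.1615; b·c/n = 70·57/260 = 15.3462
OR_MH = (20.5547 + 12.1615) / (31.2944 + 15.3462) = 32.7163 / 46.6406 = 0.70146

0.70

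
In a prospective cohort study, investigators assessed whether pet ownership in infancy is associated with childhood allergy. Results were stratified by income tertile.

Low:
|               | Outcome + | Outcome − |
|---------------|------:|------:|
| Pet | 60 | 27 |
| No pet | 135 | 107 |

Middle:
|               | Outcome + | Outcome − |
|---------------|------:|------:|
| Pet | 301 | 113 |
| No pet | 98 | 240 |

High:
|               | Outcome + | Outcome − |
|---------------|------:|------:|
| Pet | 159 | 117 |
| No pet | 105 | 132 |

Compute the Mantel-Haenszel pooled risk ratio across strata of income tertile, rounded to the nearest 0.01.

1.73

RR_MH = Σ(aᵢ·n₀ᵢ/nᵢ) / Σ(cᵢ·n₁ᵢ/nᵢ), with n₁ᵢ = aᵢ+bᵢ (exposed), n₀ᵢ = cᵢ+dᵢ (unexposed), nᵢ = n₁ᵢ+n₀ᵢ.
Stratum 1 (Low): n₁ = 87, n₀ = 242, n = 329; a·n₀/n = 60·242/329 = 44.1337; c·n₁/n = 135·87/329 = 35.6991
Stratum 2 (Middle): n₁ = 414, n₀ = 338, n = 752; a·n₀/n = 301·338/752 = 135.2899; c·n₁/n = 98·414/752 = 53.9521
Stratum 3 (High): n₁ = 276, n₀ = 237, n = 513; a·n₀/n = 159·237/513 = 73.4561; c·n₁/n = 105·276/513 = 56.4912
RR_MH = (44.1337 + 135.2899 + 73.4561) / (35.6991 + 53.9521 + 56.4912) = 252.8798 / 146.1424 = 1.73037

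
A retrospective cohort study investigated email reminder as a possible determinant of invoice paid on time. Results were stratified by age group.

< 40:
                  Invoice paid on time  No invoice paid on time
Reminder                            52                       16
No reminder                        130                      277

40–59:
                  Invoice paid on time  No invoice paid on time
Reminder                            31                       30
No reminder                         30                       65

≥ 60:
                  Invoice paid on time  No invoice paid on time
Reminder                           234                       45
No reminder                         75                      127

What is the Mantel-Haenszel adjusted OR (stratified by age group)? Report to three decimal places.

OR_MH = Σ(aᵢdᵢ/nᵢ) / Σ(bᵢcᵢ/nᵢ), where nᵢ is the stratum total.
Stratum 1 (< 40): n = 475; a·d/n = 52·277/475 = 30.3242; b·c/n = 16·130/475 = 4.3789
Stratum 2 (40–59): n = 156; a·d/n = 31·65/156 = 12.9167; b·c/n = 30·30/156 = 5.7692
Stratum 3 (≥ 60): n = 481; a·d/n = 234·127/481 = 61.7838; b·c/n = 45·75/481 = 7.0166
OR_MH = (30.3242 + 12.9167 + 61.7838) / (4.3789 + 5.7692 + 7.0166) = 105.0247 / 17.1648 = 6.11860

6.119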